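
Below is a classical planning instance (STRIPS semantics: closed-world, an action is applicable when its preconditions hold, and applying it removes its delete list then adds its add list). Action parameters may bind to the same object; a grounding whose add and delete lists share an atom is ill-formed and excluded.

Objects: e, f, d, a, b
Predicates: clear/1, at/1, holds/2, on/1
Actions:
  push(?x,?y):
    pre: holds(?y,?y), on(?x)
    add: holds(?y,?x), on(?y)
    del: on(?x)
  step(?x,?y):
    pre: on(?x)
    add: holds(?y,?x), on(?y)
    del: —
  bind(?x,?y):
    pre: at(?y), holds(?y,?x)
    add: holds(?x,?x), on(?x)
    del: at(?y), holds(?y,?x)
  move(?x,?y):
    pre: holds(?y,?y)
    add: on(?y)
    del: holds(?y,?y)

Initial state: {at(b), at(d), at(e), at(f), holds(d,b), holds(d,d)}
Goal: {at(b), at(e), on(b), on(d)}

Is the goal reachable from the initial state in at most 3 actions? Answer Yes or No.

1. bind(b,d)  →  {at(b), at(e), at(f), holds(b,b), holds(d,d), on(b)}
2. step(b,d)  →  {at(b), at(e), at(f), holds(b,b), holds(d,b), holds(d,d), on(b), on(d)}
optimal plan length = 2; 2 ≤ 3

Yes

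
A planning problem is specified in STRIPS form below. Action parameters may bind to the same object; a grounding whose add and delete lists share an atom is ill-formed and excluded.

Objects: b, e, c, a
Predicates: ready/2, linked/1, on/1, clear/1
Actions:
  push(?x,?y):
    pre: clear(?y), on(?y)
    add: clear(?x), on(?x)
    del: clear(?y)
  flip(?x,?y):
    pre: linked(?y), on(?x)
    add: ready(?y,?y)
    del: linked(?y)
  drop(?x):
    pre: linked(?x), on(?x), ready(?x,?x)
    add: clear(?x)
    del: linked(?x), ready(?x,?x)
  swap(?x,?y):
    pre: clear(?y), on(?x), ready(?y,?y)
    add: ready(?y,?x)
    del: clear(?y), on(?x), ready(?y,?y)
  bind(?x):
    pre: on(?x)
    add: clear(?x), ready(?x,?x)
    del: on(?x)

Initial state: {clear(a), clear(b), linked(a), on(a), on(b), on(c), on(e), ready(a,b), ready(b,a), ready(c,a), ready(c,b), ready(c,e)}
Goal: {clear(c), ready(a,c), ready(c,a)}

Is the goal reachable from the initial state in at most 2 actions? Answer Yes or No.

1. push(c,b)  →  {clear(a), clear(c), linked(a), on(a), on(b), on(c), on(e), ready(a,b), ready(b,a), ready(c,a), ready(c,b), ready(c,e)}
2. flip(b,a)  →  {clear(a), clear(c), on(a), on(b), on(c), on(e), ready(a,a), ready(a,b), ready(b,a), ready(c,a), ready(c,b), ready(c,e)}
3. swap(c,a)  →  {clear(c), on(a), on(b), on(e), ready(a,b), ready(a,c), ready(b,a), ready(c,a), ready(c,b), ready(c,e)}
optimal plan length = 3; 3 > 2

No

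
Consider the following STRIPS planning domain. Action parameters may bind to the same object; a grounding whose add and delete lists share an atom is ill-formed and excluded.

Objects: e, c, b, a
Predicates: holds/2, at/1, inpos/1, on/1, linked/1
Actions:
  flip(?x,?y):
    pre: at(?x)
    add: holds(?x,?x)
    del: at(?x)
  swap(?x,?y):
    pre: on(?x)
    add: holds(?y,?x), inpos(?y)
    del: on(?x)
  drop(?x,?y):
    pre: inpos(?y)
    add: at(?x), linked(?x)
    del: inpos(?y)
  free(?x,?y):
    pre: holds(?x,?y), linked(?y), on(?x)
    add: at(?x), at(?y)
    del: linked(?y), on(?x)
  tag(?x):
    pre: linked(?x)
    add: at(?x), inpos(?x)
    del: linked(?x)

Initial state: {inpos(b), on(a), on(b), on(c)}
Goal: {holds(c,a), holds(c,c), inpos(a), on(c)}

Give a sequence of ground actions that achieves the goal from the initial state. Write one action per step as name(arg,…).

swap(b,a); swap(a,c); drop(c,c); flip(c,e)

1. swap(b,a)  →  {holds(a,b), inpos(a), inpos(b), on(a), on(c)}
2. swap(a,c)  →  {holds(a,b), holds(c,a), inpos(a), inpos(b), inpos(c), on(c)}
3. drop(c,c)  →  {at(c), holds(a,b), holds(c,a), inpos(a), inpos(b), linked(c), on(c)}
4. flip(c,e)  →  {holds(a,b), holds(c,a), holds(c,c), inpos(a), inpos(b), linked(c), on(c)}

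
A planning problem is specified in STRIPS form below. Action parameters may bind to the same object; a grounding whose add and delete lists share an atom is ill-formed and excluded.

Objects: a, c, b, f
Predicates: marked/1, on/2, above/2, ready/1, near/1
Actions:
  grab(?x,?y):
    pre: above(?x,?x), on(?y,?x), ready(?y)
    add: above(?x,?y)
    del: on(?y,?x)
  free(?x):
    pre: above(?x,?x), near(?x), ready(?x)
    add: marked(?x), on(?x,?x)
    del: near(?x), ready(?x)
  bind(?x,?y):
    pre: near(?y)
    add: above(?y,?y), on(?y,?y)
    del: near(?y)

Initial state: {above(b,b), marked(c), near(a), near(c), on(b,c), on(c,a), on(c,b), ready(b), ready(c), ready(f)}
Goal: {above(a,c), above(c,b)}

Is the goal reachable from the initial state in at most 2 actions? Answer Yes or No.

1. bind(a,a)  →  {above(a,a), above(b,b), marked(c), near(c), on(a,a), on(b,c), on(c,a), on(c,b), ready(b), ready(c), ready(f)}
2. grab(a,c)  →  {above(a,a), above(a,c), above(b,b), marked(c), near(c), on(a,a), on(b,c), on(c,b), ready(b), ready(c), ready(f)}
3. bind(a,c)  →  {above(a,a), above(a,c), above(b,b), above(c,c), marked(c), on(a,a), on(b,c), on(c,b), on(c,c), ready(b), ready(c), ready(f)}
4. grab(c,b)  →  {above(a,a), above(a,c), above(b,b), above(c,b), above(c,c), marked(c), on(a,a), on(c,b), on(c,c), ready(b), ready(c), ready(f)}
optimal plan length = 4; 4 > 2

No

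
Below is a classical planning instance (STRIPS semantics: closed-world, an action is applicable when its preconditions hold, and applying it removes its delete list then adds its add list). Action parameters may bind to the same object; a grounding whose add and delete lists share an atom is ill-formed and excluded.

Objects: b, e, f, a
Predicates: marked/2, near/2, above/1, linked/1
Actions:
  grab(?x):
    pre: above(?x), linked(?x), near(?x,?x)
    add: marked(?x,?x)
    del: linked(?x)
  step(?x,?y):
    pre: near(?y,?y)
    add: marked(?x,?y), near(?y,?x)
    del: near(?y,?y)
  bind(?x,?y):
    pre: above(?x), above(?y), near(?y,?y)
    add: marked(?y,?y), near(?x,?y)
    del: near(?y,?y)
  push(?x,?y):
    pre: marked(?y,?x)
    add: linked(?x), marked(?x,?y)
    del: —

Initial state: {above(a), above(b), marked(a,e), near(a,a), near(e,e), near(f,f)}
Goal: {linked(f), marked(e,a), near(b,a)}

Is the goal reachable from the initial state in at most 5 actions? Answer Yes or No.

Yes

1. step(b,f)  →  {above(a), above(b), marked(a,e), marked(b,f), near(a,a), near(e,e), near(f,b)}
2. bind(b,a)  →  {above(a), above(b), marked(a,a), marked(a,e), marked(b,f), near(b,a), near(e,e), near(f,b)}
3. push(e,a)  →  {above(a), above(b), linked(e), marked(a,a), marked(a,e), marked(b,f), marked(e,a), near(b,a), near(e,e), near(f,b)}
4. push(f,b)  →  {above(a), above(b), linked(e), linked(f), marked(a,a), marked(a,e), marked(b,f), marked(e,a), marked(f,b), near(b,a), near(e,e), near(f,b)}
optimal plan length = 4; 4 ≤ 5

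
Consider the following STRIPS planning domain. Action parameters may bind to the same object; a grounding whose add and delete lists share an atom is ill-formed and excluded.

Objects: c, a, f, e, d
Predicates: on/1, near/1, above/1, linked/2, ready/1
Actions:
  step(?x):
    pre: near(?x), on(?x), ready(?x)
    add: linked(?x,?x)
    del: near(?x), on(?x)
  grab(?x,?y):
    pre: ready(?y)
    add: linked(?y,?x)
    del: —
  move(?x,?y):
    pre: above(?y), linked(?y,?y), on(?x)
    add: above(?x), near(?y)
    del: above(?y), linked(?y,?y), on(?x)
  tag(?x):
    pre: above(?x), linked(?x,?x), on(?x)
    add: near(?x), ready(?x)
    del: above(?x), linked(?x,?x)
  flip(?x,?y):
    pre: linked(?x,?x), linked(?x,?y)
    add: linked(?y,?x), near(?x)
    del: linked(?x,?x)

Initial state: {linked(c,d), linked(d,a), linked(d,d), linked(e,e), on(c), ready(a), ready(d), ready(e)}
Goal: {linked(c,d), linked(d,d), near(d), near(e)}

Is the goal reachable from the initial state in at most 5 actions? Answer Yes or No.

Yes

1. grab(c,e)  →  {linked(c,d), linked(d,a), linked(d,d), linked(e,c), linked(e,e), on(c), ready(a), ready(d), ready(e)}
2. flip(e,c)  →  {linked(c,d), linked(c,e), linked(d,a), linked(d,d), linked(e,c), near(e), on(c), ready(a), ready(d), ready(e)}
3. flip(d,a)  →  {linked(a,d), linked(c,d), linked(c,e), linked(d,a), linked(e,c), near(d), near(e), on(c), ready(a), ready(d), ready(e)}
4. grab(d,d)  →  {linked(a,d), linked(c,d), linked(c,e), linked(d,a), linked(d,d), linked(e,c), near(d), near(e), on(c), ready(a), ready(d), ready(e)}
optimal plan length = 4; 4 ≤ 5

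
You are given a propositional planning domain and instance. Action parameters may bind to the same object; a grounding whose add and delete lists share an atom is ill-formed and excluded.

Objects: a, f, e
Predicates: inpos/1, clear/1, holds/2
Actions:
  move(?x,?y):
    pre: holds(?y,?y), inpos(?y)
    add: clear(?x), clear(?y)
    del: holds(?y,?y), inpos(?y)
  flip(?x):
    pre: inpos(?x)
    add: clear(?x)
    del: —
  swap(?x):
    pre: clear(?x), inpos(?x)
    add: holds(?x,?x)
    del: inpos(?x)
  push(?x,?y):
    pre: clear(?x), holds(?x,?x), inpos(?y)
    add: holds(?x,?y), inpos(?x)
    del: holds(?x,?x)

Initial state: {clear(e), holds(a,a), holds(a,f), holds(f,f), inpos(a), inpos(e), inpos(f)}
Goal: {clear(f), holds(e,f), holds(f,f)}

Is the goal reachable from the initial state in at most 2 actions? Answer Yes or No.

1. move(f,a)  →  {clear(a), clear(e), clear(f), holds(a,f), holds(f,f), inpos(e), inpos(f)}
2. swap(e)  →  {clear(a), clear(e), clear(f), holds(a,f), holds(e,e), holds(f,f), inpos(f)}
3. push(e,f)  →  {clear(a), clear(e), clear(f), holds(a,f), holds(e,f), holds(f,f), inpos(e), inpos(f)}
optimal plan length = 3; 3 > 2

No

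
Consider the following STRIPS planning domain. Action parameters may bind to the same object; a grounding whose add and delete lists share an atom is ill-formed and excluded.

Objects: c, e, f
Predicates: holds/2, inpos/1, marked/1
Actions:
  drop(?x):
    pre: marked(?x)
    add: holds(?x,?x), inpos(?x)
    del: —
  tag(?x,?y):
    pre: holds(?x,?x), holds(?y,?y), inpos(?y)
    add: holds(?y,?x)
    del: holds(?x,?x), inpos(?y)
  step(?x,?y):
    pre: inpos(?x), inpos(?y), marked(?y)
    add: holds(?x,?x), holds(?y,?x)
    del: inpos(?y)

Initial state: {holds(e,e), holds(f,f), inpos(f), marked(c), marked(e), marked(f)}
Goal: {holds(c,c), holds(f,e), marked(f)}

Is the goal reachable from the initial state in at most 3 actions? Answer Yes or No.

Yes

1. drop(c)  →  {holds(c,c), holds(e,e), holds(f,f), inpos(c), inpos(f), marked(c), marked(e), marked(f)}
2. tag(e,f)  →  {holds(c,c), holds(f,e), holds(f,f), inpos(c), marked(c), marked(e), marked(f)}
optimal plan length = 2; 2 ≤ 3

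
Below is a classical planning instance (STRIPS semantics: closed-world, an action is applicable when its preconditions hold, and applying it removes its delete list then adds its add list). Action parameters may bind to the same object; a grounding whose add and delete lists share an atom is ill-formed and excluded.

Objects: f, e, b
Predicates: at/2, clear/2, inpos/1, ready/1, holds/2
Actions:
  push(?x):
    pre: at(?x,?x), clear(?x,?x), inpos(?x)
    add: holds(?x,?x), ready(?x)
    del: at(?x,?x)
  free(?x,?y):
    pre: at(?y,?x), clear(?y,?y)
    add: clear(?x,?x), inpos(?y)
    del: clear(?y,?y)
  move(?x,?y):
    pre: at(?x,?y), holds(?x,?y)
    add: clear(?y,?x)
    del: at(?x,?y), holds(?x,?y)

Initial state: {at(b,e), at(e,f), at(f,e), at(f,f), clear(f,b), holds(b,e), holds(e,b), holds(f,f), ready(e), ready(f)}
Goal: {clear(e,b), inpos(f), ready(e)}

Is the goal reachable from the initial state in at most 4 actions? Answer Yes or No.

Yes

1. move(f,f)  →  {at(b,e), at(e,f), at(f,e), clear(f,b), clear(f,f), holds(b,e), holds(e,b), ready(e), ready(f)}
2. free(e,f)  →  {at(b,e), at(e,f), at(f,e), clear(e,e), clear(f,b), holds(b,e), holds(e,b), inpos(f), ready(e), ready(f)}
3. move(b,e)  →  {at(e,f), at(f,e), clear(e,b), clear(e,e), clear(f,b), holds(e,b), inpos(f), ready(e), ready(f)}
optimal plan length = 3; 3 ≤ 4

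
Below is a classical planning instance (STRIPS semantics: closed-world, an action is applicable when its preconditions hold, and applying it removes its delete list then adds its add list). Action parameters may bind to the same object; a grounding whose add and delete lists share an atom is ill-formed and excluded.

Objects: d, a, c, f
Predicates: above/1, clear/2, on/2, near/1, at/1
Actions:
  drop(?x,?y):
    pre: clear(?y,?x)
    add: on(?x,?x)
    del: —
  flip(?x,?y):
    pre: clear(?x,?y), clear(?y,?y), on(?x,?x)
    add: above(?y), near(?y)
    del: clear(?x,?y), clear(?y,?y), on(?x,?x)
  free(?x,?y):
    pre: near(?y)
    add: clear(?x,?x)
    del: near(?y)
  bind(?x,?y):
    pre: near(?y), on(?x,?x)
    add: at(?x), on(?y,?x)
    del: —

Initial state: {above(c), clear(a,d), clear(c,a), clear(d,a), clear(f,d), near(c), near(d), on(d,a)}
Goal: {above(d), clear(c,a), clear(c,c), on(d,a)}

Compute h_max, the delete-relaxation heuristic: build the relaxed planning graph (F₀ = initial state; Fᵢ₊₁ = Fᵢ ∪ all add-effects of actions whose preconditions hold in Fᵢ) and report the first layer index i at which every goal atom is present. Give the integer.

F0 = init (8 atoms)
F1 = F0 ∪ {clear(a,a), clear(c,c), clear(d,d), clear(f,f), on(a,a), on(d,d)}  (14 atoms)
F2 = F1 ∪ {above(a), above(d), at(a), at(d), near(a), on(c,a), on(c,c), on(c,d), on(f,f)}  (23 atoms)
goal ⊆ F2  ⇒  h_max = 2

2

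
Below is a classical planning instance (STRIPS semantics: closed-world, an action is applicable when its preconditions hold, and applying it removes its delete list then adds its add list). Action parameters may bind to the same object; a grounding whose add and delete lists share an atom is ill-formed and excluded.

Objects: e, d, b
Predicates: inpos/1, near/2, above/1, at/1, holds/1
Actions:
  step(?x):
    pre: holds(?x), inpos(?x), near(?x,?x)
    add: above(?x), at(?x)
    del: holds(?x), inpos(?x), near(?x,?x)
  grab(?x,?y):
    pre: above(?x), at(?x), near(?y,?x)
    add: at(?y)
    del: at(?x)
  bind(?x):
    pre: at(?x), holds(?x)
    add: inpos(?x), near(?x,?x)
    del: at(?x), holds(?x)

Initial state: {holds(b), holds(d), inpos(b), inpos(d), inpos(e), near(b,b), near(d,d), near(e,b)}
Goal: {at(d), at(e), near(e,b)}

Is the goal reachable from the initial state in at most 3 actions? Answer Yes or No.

Yes

1. step(d)  →  {above(d), at(d), holds(b), inpos(b), inpos(e), near(b,b), near(e,b)}
2. step(b)  →  {above(b), above(d), at(b), at(d), inpos(e), near(e,b)}
3. grab(b,e)  →  {above(b), above(d), at(d), at(e), inpos(e), near(e,b)}
optimal plan length = 3; 3 ≤ 3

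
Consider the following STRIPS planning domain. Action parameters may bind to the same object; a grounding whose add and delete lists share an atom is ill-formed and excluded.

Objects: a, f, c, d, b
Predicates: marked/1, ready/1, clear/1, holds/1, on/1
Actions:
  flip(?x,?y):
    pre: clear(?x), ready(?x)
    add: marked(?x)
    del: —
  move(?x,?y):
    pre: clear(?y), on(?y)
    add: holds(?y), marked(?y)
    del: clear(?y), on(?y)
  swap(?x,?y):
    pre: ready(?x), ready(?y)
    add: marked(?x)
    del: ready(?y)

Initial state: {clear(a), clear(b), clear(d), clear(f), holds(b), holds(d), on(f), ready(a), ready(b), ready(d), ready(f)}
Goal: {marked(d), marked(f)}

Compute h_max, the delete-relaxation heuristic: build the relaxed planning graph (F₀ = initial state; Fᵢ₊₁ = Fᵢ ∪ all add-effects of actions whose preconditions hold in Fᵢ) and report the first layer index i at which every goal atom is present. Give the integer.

F0 = init (11 atoms)
F1 = F0 ∪ {holds(f), marked(a), marked(b), marked(d), marked(f)}  (16 atoms)
goal ⊆ F1  ⇒  h_max = 1

1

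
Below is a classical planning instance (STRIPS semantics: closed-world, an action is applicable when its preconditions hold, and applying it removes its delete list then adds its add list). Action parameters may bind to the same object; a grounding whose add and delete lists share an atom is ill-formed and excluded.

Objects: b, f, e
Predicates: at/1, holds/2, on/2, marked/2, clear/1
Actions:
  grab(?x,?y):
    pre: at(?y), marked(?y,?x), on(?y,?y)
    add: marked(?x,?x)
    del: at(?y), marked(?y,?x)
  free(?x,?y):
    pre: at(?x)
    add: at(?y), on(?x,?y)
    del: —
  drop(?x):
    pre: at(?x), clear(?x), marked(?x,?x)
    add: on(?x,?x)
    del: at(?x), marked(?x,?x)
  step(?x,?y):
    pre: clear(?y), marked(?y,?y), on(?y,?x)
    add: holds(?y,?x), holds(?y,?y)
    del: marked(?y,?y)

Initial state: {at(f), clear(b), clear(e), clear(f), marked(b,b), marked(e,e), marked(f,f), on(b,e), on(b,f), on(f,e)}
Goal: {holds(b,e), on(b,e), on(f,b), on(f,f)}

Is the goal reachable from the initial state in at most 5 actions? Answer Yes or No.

1. free(f,b)  →  {at(b), at(f), clear(b), clear(e), clear(f), marked(b,b), marked(e,e), marked(f,f), on(b,e), on(b,f), on(f,b), on(f,e)}
2. free(f,f)  →  {at(b), at(f), clear(b), clear(e), clear(f), marked(b,b), marked(e,e), marked(f,f), on(b,e), on(b,f), on(f,b), on(f,e), on(f,f)}
3. step(e,b)  →  {at(b), at(f), clear(b), clear(e), clear(f), holds(b,b), holds(b,e), marked(e,e), marked(f,f), on(b,e), on(b,f), on(f,b), on(f,e), on(f,f)}
optimal plan length = 3; 3 ≤ 5

Yes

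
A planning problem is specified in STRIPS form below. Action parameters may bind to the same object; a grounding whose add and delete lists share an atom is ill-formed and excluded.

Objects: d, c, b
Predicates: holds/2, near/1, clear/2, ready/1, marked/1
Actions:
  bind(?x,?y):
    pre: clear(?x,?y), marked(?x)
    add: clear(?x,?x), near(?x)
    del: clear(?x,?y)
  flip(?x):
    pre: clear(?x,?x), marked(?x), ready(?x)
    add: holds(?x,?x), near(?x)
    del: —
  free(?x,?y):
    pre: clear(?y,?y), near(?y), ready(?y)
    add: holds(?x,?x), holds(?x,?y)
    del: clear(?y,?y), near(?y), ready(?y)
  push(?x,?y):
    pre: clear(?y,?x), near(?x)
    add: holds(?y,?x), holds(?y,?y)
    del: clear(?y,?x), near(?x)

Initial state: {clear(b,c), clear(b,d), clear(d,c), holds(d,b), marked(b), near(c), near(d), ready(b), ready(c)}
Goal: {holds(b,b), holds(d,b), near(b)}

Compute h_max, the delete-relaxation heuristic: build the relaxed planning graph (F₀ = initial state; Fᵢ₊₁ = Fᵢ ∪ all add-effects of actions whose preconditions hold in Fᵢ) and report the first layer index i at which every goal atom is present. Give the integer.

F0 = init (9 atoms)
F1 = F0 ∪ {clear(b,b), holds(b,b), holds(b,c), holds(b,d), holds(d,c), holds(d,d), near(b)}  (16 atoms)
goal ⊆ F1  ⇒  h_max = 1

1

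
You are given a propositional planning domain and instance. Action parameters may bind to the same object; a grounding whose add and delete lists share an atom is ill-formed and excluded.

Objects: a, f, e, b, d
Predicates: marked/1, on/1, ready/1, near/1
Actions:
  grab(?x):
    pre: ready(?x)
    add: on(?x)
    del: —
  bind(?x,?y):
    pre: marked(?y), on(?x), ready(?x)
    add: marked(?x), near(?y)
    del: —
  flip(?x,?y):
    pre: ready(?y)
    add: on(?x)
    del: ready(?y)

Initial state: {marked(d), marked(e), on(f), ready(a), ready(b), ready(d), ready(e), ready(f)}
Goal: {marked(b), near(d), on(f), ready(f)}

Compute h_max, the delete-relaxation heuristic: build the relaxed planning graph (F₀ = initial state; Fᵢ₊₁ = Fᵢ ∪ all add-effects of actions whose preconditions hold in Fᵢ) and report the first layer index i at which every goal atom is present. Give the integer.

F0 = init (8 atoms)
F1 = F0 ∪ {marked(f), near(d), near(e), on(a), on(b), on(d), on(e)}  (15 atoms)
F2 = F1 ∪ {marked(a), marked(b), near(f)}  (18 atoms)
goal ⊆ F2  ⇒  h_max = 2

2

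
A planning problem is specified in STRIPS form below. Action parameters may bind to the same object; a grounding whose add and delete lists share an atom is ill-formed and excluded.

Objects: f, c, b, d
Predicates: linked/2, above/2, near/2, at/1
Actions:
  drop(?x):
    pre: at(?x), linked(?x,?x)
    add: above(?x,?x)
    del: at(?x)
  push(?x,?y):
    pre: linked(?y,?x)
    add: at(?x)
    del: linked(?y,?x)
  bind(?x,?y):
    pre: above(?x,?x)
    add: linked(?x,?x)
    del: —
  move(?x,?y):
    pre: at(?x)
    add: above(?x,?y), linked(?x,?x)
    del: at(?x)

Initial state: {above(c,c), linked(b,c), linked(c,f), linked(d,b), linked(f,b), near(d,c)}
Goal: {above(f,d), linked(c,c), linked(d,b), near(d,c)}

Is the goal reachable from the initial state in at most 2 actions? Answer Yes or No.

No

1. push(f,c)  →  {above(c,c), at(f), linked(b,c), linked(d,b), linked(f,b), near(d,c)}
2. bind(c,f)  →  {above(c,c), at(f), linked(b,c), linked(c,c), linked(d,b), linked(f,b), near(d,c)}
3. move(f,d)  →  {above(c,c), above(f,d), linked(b,c), linked(c,c), linked(d,b), linked(f,b), linked(f,f), near(d,c)}
optimal plan length = 3; 3 > 2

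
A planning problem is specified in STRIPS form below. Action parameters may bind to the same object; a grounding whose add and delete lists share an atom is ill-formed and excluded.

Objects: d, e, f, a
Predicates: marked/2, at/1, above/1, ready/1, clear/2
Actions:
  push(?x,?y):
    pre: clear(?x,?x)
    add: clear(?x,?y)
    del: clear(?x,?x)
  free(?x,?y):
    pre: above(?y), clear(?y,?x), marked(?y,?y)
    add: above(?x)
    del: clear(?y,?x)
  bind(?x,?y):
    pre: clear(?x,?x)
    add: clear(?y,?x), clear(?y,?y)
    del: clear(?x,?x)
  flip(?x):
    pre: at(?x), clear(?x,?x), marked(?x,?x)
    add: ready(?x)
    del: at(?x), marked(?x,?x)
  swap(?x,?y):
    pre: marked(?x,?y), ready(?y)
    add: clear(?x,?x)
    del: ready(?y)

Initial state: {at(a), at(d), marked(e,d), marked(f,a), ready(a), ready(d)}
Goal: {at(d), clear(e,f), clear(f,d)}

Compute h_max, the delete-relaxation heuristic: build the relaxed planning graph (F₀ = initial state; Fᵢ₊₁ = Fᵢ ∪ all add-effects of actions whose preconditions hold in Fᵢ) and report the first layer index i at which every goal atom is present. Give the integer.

2

F0 = init (6 atoms)
F1 = F0 ∪ {clear(e,e), clear(f,f)}  (8 atoms)
F2 = F1 ∪ {clear(a,a), clear(a,e), clear(a,f), clear(d,d), clear(d,e), clear(d,f), clear(e,a), clear(e,d), clear(e,f), clear(f,a), clear(f,d), clear(f,e)}  (20 atoms)
goal ⊆ F2  ⇒  h_max = 2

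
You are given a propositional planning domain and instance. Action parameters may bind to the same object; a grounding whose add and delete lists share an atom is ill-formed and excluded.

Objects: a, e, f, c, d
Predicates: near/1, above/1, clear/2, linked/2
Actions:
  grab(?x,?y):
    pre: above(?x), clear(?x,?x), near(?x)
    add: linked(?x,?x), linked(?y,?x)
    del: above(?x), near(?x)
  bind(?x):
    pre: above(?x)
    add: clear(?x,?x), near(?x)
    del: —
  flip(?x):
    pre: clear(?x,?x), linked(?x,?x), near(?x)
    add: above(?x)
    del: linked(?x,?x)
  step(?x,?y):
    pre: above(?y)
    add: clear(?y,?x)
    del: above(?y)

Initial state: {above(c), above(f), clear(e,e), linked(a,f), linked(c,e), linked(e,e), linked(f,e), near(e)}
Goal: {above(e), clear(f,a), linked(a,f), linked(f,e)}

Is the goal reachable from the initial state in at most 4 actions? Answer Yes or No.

Yes

1. flip(e)  →  {above(c), above(e), above(f), clear(e,e), linked(a,f), linked(c,e), linked(f,e), near(e)}
2. step(a,f)  →  {above(c), above(e), clear(e,e), clear(f,a), linked(a,f), linked(c,e), linked(f,e), near(e)}
optimal plan length = 2; 2 ≤ 4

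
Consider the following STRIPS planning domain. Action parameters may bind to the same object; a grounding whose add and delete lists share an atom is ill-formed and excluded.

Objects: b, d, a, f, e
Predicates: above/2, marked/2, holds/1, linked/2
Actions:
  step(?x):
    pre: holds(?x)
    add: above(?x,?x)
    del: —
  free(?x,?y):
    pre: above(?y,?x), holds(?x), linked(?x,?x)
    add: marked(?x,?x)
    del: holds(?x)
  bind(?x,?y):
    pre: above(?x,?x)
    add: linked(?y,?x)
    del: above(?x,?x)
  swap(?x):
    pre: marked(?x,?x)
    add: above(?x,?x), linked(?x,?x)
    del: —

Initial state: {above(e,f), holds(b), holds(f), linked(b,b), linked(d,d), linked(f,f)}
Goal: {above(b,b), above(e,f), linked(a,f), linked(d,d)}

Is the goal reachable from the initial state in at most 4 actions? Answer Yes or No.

Yes

1. step(b)  →  {above(b,b), above(e,f), holds(b), holds(f), linked(b,b), linked(d,d), linked(f,f)}
2. step(f)  →  {above(b,b), above(e,f), above(f,f), holds(b), holds(f), linked(b,b), linked(d,d), linked(f,f)}
3. bind(f,a)  →  {above(b,b), above(e,f), holds(b), holds(f), linked(a,f), linked(b,b), linked(d,d), linked(f,f)}
optimal plan length = 3; 3 ≤ 4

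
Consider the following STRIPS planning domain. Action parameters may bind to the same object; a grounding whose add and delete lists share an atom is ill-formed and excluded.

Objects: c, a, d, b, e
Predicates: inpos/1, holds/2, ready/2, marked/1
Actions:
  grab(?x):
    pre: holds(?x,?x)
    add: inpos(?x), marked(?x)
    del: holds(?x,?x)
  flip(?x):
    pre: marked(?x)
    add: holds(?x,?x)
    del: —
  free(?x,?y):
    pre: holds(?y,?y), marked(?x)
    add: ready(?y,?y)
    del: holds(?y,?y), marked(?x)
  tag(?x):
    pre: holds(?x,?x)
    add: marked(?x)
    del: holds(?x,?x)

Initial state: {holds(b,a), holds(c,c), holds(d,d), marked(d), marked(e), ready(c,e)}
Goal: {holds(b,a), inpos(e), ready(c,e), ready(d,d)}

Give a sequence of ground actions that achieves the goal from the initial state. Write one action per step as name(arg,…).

1. flip(e)  →  {holds(b,a), holds(c,c), holds(d,d), holds(e,e), marked(d), marked(e), ready(c,e)}
2. grab(e)  →  {holds(b,a), holds(c,c), holds(d,d), inpos(e), marked(d), marked(e), ready(c,e)}
3. free(d,d)  →  {holds(b,a), holds(c,c), inpos(e), marked(e), ready(c,e), ready(d,d)}

flip(e); grab(e); free(d,d)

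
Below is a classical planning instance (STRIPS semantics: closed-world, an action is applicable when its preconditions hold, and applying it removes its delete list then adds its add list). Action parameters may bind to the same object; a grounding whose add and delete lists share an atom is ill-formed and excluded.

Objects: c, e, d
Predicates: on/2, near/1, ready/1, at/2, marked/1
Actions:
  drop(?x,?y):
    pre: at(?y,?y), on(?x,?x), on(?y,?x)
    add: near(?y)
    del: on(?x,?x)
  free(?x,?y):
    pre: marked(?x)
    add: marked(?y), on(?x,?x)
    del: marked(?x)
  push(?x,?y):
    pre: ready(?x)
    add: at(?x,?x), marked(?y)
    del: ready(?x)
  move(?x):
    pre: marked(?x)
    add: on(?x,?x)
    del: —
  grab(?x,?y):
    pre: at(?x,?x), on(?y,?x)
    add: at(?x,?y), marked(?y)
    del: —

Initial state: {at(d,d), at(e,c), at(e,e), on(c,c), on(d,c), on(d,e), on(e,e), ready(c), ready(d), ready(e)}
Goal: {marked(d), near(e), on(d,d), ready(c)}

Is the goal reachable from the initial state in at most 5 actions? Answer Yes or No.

1. drop(e,e)  →  {at(d,d), at(e,c), at(e,e), near(e), on(c,c), on(d,c), on(d,e), ready(c), ready(d), ready(e)}
2. push(e,d)  →  {at(d,d), at(e,c), at(e,e), marked(d), near(e), on(c,c), on(d,c), on(d,e), ready(c), ready(d)}
3. move(d)  →  {at(d,d), at(e,c), at(e,e), marked(d), near(e), on(c,c), on(d,c), on(d,d), on(d,e), ready(c), ready(d)}
optimal plan length = 3; 3 ≤ 5

Yes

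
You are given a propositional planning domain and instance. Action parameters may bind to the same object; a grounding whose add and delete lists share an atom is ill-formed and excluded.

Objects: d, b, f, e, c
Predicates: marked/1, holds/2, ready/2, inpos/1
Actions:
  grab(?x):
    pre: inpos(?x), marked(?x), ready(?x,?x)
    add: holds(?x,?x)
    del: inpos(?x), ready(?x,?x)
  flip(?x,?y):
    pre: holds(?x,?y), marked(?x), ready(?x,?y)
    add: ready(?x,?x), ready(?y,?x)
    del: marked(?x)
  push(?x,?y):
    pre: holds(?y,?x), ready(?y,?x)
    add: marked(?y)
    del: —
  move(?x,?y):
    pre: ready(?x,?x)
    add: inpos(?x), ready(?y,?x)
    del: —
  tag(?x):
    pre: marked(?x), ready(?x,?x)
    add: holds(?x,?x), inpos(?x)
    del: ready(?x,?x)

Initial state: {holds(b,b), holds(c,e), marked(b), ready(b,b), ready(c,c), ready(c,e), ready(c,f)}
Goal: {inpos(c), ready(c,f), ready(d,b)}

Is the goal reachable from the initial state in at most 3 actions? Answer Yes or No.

1. move(b,d)  →  {holds(b,b), holds(c,e), inpos(b), marked(b), ready(b,b), ready(c,c), ready(c,e), ready(c,f), ready(d,b)}
2. move(c,d)  →  {holds(b,b), holds(c,e), inpos(b), inpos(c), marked(b), ready(b,b), ready(c,c), ready(c,e), ready(c,f), ready(d,b), ready(d,c)}
optimal plan length = 2; 2 ≤ 3

Yes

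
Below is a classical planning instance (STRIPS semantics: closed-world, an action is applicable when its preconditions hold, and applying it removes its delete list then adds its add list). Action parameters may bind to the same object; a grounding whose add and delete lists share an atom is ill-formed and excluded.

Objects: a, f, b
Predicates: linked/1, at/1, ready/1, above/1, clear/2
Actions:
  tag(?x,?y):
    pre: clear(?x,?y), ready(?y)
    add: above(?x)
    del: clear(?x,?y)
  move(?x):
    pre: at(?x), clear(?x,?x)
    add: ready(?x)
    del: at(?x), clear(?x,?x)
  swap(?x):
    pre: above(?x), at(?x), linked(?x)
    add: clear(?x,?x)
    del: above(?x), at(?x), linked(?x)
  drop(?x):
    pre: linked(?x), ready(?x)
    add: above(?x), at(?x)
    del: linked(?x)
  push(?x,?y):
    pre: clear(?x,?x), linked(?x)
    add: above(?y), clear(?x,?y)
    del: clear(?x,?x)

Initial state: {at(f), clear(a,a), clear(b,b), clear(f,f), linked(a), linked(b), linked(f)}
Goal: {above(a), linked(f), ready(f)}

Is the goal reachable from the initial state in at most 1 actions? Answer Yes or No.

No

1. move(f)  →  {clear(a,a), clear(b,b), linked(a), linked(b), linked(f), ready(f)}
2. push(b,a)  →  {above(a), clear(a,a), clear(b,a), linked(a), linked(b), linked(f), ready(f)}
optimal plan length = 2; 2 > 1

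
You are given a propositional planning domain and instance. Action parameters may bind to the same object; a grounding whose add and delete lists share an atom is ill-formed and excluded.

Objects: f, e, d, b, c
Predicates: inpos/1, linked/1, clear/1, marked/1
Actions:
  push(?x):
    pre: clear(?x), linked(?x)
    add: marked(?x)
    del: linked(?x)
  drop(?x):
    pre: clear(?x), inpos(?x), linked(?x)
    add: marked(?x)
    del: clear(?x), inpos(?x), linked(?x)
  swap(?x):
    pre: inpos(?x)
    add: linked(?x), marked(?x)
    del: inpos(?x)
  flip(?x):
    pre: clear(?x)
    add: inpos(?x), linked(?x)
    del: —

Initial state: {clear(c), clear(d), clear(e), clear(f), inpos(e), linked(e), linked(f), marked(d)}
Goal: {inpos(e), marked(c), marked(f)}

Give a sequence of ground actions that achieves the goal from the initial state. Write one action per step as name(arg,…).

push(f); flip(c); push(c)

1. push(f)  →  {clear(c), clear(d), clear(e), clear(f), inpos(e), linked(e), marked(d), marked(f)}
2. flip(c)  →  {clear(c), clear(d), clear(e), clear(f), inpos(c), inpos(e), linked(c), linked(e), marked(d), marked(f)}
3. push(c)  →  {clear(c), clear(d), clear(e), clear(f), inpos(c), inpos(e), linked(e), marked(c), marked(d), marked(f)}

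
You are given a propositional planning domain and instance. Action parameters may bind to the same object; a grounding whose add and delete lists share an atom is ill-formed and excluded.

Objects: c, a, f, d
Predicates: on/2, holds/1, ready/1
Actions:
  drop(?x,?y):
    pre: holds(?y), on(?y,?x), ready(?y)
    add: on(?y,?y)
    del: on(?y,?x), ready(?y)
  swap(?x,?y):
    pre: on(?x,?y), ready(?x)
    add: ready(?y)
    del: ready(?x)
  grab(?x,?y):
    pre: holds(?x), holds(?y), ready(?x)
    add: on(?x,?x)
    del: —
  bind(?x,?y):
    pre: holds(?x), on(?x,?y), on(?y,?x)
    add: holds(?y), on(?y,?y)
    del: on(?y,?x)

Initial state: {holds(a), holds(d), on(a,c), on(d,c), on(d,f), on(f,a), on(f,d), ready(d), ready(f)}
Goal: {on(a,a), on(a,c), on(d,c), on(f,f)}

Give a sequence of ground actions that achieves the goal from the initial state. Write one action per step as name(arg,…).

swap(f,a); grab(a,a); bind(d,f)

1. swap(f,a)  →  {holds(a), holds(d), on(a,c), on(d,c), on(d,f), on(f,a), on(f,d), ready(a), ready(d)}
2. grab(a,a)  →  {holds(a), holds(d), on(a,a), on(a,c), on(d,c), on(d,f), on(f,a), on(f,d), ready(a), ready(d)}
3. bind(d,f)  →  {holds(a), holds(d), holds(f), on(a,a), on(a,c), on(d,c), on(d,f), on(f,a), on(f,f), ready(a), ready(d)}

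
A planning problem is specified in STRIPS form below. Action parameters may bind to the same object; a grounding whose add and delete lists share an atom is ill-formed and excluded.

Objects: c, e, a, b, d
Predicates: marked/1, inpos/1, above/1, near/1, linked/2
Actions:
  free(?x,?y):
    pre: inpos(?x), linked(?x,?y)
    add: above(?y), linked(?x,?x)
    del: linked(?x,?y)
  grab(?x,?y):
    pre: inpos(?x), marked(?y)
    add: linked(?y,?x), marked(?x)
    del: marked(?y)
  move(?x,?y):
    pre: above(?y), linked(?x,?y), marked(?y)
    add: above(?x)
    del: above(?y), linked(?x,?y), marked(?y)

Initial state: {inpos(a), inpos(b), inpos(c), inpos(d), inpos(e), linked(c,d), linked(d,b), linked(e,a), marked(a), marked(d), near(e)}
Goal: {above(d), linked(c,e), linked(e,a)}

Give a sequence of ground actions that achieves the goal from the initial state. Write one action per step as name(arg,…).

free(c,d); grab(c,a); grab(e,c)

1. free(c,d)  →  {above(d), inpos(a), inpos(b), inpos(c), inpos(d), inpos(e), linked(c,c), linked(d,b), linked(e,a), marked(a), marked(d), near(e)}
2. grab(c,a)  →  {above(d), inpos(a), inpos(b), inpos(c), inpos(d), inpos(e), linked(a,c), linked(c,c), linked(d,b), linked(e,a), marked(c), marked(d), near(e)}
3. grab(e,c)  →  {above(d), inpos(a), inpos(b), inpos(c), inpos(d), inpos(e), linked(a,c), linked(c,c), linked(c,e), linked(d,b), linked(e,a), marked(d), marked(e), near(e)}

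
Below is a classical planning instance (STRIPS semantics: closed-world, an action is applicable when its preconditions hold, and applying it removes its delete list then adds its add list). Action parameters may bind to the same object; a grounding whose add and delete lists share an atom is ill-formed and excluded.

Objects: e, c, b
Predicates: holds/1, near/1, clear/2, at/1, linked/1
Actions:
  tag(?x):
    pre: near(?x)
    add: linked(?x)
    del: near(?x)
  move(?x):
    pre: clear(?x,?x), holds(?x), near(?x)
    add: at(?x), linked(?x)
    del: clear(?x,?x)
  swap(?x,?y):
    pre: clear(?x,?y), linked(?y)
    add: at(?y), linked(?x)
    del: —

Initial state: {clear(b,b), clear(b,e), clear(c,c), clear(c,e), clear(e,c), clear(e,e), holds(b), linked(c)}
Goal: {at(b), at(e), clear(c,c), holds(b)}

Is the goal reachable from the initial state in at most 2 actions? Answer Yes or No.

No

1. swap(e,c)  →  {at(c), clear(b,b), clear(b,e), clear(c,c), clear(c,e), clear(e,c), clear(e,e), holds(b), linked(c), linked(e)}
2. swap(b,e)  →  {at(c), at(e), clear(b,b), clear(b,e), clear(c,c), clear(c,e), clear(e,c), clear(e,e), holds(b), linked(b), linked(c), linked(e)}
3. swap(b,b)  →  {at(b), at(c), at(e), clear(b,b), clear(b,e), clear(c,c), clear(c,e), clear(e,c), clear(e,e), holds(b), linked(b), linked(c), linked(e)}
optimal plan length = 3; 3 > 2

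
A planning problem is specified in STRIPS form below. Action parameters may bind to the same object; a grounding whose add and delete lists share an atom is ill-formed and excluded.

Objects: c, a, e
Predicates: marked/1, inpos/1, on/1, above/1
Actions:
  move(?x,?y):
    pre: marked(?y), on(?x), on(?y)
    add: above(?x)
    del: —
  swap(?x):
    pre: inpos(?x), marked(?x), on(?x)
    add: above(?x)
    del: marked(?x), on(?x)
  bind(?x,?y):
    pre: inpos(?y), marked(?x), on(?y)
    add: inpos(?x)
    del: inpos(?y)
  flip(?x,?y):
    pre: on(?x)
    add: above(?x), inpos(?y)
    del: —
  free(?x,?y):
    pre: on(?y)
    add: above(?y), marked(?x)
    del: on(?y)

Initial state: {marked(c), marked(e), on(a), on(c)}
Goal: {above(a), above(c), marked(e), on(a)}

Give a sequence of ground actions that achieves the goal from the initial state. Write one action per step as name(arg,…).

1. move(c,c)  →  {above(c), marked(c), marked(e), on(a), on(c)}
2. move(a,c)  →  {above(a), above(c), marked(c), marked(e), on(a), on(c)}

move(c,c); move(a,c)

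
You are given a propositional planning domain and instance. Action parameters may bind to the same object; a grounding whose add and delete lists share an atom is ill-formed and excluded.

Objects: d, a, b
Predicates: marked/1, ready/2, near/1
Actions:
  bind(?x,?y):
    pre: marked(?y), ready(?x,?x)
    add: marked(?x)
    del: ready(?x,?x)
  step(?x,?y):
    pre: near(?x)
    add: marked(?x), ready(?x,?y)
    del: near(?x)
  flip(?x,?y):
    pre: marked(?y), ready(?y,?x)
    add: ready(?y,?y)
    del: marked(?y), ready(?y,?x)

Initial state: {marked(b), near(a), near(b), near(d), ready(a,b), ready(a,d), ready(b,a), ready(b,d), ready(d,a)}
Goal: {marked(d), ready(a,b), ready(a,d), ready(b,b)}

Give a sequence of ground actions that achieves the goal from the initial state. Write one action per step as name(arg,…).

1. step(d,d)  →  {marked(b), marked(d), near(a), near(b), ready(a,b), ready(a,d), ready(b,a), ready(b,d), ready(d,a), ready(d,d)}
2. step(b,b)  →  {marked(b), marked(d), near(a), ready(a,b), ready(a,d), ready(b,a), ready(b,b), ready(b,d), ready(d,a), ready(d,d)}

step(d,d); step(b,b)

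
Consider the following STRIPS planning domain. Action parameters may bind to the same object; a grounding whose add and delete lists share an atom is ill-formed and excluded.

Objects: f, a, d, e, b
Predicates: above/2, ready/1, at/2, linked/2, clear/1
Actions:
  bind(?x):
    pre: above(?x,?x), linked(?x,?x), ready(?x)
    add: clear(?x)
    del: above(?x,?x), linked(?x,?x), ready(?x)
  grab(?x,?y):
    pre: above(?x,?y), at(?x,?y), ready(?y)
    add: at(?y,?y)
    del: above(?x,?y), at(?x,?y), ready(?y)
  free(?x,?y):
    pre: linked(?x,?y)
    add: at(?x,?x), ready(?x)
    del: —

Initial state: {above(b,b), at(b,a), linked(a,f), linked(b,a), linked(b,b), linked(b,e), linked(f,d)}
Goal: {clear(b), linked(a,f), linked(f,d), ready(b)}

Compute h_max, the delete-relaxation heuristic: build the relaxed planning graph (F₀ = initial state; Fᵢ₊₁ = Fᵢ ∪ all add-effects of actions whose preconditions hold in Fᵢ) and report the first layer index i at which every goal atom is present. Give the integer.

2

F0 = init (7 atoms)
F1 = F0 ∪ {at(a,a), at(b,b), at(f,f), ready(a), ready(b), ready(f)}  (13 atoms)
F2 = F1 ∪ {clear(b)}  (14 atoms)
goal ⊆ F2  ⇒  h_max = 2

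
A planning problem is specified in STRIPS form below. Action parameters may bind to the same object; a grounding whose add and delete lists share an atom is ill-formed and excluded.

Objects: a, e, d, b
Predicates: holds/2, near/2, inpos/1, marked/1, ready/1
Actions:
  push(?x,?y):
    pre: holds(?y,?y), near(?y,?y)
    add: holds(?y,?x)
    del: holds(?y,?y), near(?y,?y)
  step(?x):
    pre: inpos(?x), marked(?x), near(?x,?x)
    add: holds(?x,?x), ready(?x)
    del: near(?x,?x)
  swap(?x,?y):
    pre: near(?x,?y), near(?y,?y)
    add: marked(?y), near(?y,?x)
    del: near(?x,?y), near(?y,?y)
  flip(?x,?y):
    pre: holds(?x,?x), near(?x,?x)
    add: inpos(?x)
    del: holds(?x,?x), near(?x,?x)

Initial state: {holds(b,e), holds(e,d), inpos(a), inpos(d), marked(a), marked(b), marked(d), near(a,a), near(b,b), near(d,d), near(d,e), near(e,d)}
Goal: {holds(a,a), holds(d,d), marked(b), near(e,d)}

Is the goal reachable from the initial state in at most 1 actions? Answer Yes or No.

1. step(a)  →  {holds(a,a), holds(b,e), holds(e,d), inpos(a), inpos(d), marked(a), marked(b), marked(d), near(b,b), near(d,d), near(d,e), near(e,d), ready(a)}
2. step(d)  →  {holds(a,a), holds(b,e), holds(d,d), holds(e,d), inpos(a), inpos(d), marked(a), marked(b), marked(d), near(b,b), near(d,e), near(e,d), ready(a), ready(d)}
optimal plan length = 2; 2 > 1

No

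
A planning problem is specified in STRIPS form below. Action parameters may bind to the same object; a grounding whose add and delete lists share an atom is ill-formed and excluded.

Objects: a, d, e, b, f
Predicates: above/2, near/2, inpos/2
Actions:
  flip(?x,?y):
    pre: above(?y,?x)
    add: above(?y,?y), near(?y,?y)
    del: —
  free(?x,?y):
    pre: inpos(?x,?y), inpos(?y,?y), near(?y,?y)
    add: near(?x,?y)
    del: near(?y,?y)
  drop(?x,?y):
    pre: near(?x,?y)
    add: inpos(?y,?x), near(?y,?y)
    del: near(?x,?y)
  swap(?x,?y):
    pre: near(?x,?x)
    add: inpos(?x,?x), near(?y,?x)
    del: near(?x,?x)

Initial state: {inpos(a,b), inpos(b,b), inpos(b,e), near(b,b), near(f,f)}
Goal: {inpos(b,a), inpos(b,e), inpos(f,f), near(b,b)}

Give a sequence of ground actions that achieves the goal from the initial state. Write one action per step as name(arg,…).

free(a,b); drop(a,b); swap(f,a)

1. free(a,b)  →  {inpos(a,b), inpos(b,b), inpos(b,e), near(a,b), near(f,f)}
2. drop(a,b)  →  {inpos(a,b), inpos(b,a), inpos(b,b), inpos(b,e), near(b,b), near(f,f)}
3. swap(f,a)  →  {inpos(a,b), inpos(b,a), inpos(b,b), inpos(b,e), inpos(f,f), near(a,f), near(b,b)}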